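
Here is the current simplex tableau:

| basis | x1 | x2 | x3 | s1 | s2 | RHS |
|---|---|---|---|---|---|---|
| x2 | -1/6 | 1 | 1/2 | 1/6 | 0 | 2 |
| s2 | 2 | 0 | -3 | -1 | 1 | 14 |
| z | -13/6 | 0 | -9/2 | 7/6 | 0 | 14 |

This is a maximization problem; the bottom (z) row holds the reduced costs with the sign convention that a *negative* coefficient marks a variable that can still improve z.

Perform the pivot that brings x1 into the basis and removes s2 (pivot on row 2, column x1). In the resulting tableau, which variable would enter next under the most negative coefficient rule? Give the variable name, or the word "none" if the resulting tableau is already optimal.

Pivot element 2. New z-row = old z-row − (-13/6)·(row 2/2).
Updated z-row coefficients: x1: 0, x2: 0, x3: -31/4, s1: 1/12, s2: 13/12.
The most negative is -31/4 in column x3, so x3 would enter next.

x3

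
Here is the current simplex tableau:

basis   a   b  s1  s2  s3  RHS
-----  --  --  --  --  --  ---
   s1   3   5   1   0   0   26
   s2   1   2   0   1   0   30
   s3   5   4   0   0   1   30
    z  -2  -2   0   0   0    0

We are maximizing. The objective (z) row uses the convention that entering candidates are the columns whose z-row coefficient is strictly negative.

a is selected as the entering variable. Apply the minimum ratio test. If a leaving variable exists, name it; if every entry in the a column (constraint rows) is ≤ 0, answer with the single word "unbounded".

Ratios: row 1 (s1): 26/3 = 26/3; row 2 (s2): 30/1 = 30; row 3 (s3): 30/5 = 6.
Minimum ratio is in the s3 row, so s3 leaves.

s3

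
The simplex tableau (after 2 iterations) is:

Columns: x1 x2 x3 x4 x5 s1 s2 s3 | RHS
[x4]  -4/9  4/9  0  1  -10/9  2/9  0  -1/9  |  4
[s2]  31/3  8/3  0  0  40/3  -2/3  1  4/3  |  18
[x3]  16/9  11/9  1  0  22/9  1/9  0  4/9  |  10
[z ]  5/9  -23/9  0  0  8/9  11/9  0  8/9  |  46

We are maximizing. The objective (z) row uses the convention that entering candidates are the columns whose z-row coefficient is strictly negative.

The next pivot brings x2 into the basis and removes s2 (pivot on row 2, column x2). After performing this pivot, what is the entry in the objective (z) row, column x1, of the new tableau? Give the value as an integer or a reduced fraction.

251/24

Pivot element is row 2, column x2: 8/3.
Normalize row 2: new (row 2, x1) = (31/3)/(8/3) = 31/8.
z-row ← z-row − (-23/9)·(new row 2): 5/9 − (-23/9)·(31/8) = 251/24.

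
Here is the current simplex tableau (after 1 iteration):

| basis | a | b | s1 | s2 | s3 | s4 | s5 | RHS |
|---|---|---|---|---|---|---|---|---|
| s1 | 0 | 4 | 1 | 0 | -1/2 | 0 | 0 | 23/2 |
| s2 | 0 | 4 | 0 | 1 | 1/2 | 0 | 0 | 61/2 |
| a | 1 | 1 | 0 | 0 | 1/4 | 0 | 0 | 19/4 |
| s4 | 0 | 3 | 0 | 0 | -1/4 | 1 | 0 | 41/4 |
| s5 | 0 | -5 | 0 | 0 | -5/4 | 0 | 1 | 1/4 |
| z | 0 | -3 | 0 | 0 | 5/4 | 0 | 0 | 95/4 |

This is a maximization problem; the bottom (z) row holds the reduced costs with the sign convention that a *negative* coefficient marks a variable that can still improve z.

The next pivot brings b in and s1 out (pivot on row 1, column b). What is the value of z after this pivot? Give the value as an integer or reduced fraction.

Minimum ratio for b: (23/2)/4 = 23/8.
z changes by −(z-row coeff of b)·ratio = −(-3)·(23/8) = 69/8.
New z = 95/4 + (69/8) = 259/8.

259/8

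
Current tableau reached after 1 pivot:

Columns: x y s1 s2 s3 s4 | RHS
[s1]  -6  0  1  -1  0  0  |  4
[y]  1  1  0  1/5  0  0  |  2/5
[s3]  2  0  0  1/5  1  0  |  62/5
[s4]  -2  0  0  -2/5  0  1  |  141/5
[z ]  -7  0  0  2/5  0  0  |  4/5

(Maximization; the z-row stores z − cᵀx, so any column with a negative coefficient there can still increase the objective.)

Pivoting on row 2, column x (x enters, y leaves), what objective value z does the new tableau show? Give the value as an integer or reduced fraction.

18/5

Minimum ratio for x: (2/5)/1 = 2/5.
z changes by −(z-row coeff of x)·ratio = −(-7)·(2/5) = 14/5.
New z = 4/5 + (14/5) = 18/5.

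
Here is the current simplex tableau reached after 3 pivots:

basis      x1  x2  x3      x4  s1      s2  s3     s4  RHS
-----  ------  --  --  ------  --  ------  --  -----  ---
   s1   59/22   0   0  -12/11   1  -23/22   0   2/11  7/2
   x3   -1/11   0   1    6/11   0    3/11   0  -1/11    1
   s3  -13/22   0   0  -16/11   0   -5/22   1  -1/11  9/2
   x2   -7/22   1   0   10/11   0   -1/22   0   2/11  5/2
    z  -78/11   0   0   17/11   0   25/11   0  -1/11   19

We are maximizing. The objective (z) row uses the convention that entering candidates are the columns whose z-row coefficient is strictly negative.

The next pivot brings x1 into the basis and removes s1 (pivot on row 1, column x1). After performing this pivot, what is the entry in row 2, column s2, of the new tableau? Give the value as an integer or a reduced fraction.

Pivot element is row 1, column x1: 59/22.
Normalize row 1: new (row 1, s2) = (-23/22)/(59/22) = -23/59.
row 2 ← row 2 − (-1/11)·(new row 1): 3/11 − (-1/11)·(-23/59) = 14/59.

14/59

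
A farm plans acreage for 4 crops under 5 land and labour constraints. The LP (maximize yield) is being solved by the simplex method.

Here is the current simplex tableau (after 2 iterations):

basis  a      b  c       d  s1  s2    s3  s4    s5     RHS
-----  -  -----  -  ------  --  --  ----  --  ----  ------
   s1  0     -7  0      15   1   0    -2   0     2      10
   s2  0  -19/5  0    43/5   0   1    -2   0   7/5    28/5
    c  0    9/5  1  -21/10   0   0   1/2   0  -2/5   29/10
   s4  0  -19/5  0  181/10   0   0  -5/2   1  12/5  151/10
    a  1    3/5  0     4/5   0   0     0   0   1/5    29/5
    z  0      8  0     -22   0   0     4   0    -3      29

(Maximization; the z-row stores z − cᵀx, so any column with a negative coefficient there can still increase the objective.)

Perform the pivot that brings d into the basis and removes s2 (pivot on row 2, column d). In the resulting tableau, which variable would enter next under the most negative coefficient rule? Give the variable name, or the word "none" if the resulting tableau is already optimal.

Pivot element 43/5. New z-row = old z-row − (-22)·(row 2/(43/5)).
Updated z-row coefficients: a: 0, b: -74/43, c: 0, d: 0, s1: 0, s2: 110/43, s3: -48/43, s4: 0, s5: 25/43.
The most negative is -74/43 in column b, so b would enter next.

b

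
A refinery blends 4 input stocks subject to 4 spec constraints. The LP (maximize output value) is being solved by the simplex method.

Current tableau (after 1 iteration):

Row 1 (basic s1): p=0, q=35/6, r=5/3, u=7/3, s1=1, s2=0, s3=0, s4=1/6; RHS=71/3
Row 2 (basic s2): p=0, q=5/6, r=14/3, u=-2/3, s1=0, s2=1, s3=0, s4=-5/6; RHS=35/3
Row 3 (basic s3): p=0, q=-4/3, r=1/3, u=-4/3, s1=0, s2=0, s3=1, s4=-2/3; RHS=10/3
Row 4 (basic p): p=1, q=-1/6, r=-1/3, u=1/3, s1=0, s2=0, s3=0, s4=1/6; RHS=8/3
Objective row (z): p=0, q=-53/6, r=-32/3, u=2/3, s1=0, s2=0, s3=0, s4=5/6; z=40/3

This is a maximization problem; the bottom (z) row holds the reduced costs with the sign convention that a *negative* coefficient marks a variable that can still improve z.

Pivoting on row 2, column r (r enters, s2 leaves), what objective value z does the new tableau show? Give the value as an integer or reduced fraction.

40

Minimum ratio for r: (35/3)/(14/3) = 5/2.
z changes by −(z-row coeff of r)·ratio = −(-32/3)·(5/2) = 80/3.
New z = 40/3 + (80/3) = 40.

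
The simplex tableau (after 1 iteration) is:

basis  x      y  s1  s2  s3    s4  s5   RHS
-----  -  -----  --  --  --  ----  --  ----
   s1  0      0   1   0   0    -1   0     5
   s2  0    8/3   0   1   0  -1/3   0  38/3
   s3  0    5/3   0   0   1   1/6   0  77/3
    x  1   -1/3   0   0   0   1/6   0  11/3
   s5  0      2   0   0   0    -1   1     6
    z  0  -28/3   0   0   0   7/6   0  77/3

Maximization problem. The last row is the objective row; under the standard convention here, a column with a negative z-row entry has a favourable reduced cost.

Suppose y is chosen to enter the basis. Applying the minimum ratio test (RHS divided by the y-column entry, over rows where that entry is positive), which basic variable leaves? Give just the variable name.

Ratios: row 1 (s1): entry 0 ≤ 0, skip; row 2 (s2): (38/3)/(8/3) = 19/4; row 3 (s3): (77/3)/(5/3) = 77/5; row 4 (x): entry -1/3 ≤ 0, skip; row 5 (s5): 6/2 = 3.
Minimum ratio 3 is in the s5 row, so s5 leaves.

s5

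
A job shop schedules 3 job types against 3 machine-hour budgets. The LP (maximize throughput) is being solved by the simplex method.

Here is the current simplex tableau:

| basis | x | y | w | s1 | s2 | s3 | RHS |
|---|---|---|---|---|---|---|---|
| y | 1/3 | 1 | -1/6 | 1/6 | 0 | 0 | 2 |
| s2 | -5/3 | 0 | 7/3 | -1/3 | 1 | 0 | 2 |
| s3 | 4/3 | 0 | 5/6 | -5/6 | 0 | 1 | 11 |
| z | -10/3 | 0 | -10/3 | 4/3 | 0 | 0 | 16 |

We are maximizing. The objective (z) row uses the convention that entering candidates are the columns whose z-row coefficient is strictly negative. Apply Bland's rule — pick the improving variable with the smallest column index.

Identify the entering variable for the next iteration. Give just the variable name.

x

Objective-row coefficients: x: -10/3, y: 0, w: -10/3, s1: 4/3, s2: 0, s3: 0.
Improving columns: x, w. Bland's rule picks the smallest column index → x.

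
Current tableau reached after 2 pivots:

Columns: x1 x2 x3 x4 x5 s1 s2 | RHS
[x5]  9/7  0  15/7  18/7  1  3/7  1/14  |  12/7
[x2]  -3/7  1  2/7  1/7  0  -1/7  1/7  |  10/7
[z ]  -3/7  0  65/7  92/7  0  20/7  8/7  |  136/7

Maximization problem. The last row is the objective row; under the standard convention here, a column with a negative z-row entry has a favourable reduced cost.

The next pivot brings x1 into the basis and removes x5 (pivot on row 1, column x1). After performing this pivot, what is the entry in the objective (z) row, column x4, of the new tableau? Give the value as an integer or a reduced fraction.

Pivot element is row 1, column x1: 9/7.
Normalize row 1: new (row 1, x4) = (18/7)/(9/7) = 2.
z-row ← z-row − (-3/7)·(new row 1): 92/7 − (-3/7)·2 = 14.

14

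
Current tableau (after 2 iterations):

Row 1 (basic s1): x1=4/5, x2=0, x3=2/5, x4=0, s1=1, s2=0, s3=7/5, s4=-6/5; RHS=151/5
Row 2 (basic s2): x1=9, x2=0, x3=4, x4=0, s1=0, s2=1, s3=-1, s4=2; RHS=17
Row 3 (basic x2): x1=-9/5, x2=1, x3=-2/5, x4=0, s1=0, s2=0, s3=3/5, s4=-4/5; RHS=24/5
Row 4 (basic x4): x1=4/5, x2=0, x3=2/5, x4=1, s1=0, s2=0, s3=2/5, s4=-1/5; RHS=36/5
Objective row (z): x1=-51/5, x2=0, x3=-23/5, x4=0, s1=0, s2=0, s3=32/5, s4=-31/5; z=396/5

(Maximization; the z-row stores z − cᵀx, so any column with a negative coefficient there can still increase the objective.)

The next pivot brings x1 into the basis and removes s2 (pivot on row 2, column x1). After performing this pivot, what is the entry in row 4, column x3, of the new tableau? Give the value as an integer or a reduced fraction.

2/45

Pivot element is row 2, column x1: 9.
Normalize row 2: new (row 2, x3) = 4/9 = 4/9.
row 4 ← row 4 − (4/5)·(new row 2): 2/5 − (4/5)·(4/9) = 2/45.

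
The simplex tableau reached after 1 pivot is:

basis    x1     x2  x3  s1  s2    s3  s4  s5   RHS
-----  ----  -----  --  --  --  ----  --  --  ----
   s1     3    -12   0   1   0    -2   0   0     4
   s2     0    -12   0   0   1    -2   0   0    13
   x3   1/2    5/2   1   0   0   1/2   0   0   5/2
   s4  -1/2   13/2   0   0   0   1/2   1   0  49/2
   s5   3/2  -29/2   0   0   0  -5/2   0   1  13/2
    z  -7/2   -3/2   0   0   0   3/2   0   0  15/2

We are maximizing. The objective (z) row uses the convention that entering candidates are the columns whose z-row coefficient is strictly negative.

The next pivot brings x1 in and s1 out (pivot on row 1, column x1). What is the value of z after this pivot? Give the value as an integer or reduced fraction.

Minimum ratio for x1: 4/3 = 4/3.
z changes by −(z-row coeff of x1)·ratio = −(-7/2)·(4/3) = 14/3.
New z = 15/2 + (14/3) = 73/6.

73/6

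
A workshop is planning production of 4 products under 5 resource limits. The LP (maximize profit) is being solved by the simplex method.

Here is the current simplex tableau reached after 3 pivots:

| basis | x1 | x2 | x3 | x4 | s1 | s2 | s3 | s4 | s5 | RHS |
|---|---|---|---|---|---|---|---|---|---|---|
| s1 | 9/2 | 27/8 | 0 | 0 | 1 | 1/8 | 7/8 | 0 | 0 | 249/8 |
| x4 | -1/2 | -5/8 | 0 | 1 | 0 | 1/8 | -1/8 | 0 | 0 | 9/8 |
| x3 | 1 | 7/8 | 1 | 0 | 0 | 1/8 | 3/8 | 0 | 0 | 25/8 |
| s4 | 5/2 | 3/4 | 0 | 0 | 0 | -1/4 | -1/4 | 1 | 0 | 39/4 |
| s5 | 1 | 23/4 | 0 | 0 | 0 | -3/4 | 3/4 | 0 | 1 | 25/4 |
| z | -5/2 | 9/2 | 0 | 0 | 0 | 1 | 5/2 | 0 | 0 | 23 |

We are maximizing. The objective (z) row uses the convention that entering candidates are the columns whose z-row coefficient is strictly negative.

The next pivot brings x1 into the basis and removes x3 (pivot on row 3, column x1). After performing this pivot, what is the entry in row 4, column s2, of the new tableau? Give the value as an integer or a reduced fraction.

-9/16

Pivot element is row 3, column x1: 1.
Normalize row 3: new (row 3, s2) = (1/8)/1 = 1/8.
row 4 ← row 4 − (5/2)·(new row 3): -1/4 − (5/2)·(1/8) = -9/16.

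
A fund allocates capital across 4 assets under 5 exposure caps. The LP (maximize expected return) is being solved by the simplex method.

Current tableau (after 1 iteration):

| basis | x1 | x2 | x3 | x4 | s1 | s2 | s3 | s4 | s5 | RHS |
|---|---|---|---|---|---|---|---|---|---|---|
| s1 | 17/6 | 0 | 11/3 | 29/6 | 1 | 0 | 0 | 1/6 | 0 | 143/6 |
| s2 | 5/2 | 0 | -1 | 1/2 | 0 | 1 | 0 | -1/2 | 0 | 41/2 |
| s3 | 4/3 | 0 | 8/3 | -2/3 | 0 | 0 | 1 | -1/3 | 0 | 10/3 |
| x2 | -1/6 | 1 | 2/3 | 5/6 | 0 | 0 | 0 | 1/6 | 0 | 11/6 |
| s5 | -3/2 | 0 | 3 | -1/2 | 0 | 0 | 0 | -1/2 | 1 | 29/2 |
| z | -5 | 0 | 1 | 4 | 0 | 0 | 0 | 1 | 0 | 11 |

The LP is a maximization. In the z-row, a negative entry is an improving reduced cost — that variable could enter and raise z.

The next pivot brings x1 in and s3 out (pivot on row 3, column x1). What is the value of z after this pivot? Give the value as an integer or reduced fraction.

Minimum ratio for x1: (10/3)/(4/3) = 5/2.
z changes by −(z-row coeff of x1)·ratio = −(-5)·(5/2) = 25/2.
New z = 11 + (25/2) = 47/2.

47/2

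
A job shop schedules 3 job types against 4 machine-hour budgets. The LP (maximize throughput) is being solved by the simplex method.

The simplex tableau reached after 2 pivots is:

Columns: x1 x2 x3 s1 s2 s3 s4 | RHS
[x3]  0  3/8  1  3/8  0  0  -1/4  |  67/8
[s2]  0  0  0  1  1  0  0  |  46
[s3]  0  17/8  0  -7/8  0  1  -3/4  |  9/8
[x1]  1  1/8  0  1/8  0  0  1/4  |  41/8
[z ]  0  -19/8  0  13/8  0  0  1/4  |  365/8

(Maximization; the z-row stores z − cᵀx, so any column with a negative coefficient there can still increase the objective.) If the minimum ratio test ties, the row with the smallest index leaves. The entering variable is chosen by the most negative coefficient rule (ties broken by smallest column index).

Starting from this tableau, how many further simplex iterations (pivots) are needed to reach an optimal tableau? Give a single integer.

2

pivot: x2 in, s3 out → z = 797/17
pivot: s4 in, x1 out → z = 57
No improving column remains; optimal.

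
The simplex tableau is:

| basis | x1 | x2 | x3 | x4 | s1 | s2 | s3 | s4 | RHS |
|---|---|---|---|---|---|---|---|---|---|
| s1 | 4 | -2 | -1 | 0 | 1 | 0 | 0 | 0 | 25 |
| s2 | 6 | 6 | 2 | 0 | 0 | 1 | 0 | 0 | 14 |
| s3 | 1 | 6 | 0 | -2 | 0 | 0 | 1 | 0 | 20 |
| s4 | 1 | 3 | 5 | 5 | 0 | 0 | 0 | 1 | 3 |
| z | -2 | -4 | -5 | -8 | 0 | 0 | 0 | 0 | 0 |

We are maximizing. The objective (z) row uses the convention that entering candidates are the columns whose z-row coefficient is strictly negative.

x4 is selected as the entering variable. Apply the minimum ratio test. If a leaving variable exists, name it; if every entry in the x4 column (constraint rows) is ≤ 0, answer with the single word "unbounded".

Ratios: row 1 (s1): entry 0 ≤ 0, skip; row 2 (s2): entry 0 ≤ 0, skip; row 3 (s3): entry -2 ≤ 0, skip; row 4 (s4): 3/5 = 3/5.
Minimum ratio is in the s4 row, so s4 leaves.

s4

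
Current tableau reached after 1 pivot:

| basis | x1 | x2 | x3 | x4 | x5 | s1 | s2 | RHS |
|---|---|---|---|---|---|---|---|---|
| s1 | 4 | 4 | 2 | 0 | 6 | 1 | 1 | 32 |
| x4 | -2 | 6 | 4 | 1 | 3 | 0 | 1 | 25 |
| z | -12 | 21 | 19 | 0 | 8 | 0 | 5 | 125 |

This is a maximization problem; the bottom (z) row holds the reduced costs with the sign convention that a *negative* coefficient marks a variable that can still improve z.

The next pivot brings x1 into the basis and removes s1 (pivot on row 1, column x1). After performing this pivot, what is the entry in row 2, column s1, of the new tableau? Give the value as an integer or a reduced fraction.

Pivot element is row 1, column x1: 4.
Normalize row 1: new (row 1, s1) = 1/4 = 1/4.
row 2 ← row 2 − (-2)·(new row 1): 0 − (-2)·(1/4) = 1/2.

1/2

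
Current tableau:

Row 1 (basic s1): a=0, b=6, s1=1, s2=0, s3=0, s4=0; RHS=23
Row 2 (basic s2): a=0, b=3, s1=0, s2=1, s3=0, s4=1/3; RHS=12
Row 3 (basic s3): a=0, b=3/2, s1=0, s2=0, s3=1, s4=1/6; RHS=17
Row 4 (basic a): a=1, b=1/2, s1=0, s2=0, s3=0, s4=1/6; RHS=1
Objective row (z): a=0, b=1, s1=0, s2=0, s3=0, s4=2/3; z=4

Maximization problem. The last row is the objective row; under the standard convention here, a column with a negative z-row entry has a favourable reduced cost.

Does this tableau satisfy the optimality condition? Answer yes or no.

yes

No objective-row coefficient is strictly negative, so no entering variable exists; the tableau is optimal.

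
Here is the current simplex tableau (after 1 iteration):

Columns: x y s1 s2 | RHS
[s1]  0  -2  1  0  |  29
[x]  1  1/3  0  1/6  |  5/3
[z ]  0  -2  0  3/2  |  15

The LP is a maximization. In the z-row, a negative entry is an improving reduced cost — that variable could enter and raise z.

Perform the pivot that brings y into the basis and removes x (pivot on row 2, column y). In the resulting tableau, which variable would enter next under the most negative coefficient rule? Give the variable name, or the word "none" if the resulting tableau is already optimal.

Pivot element 1/3. New z-row = old z-row − (-2)·(row 2/(1/3)).
Updated z-row coefficients: x: 6, y: 0, s1: 0, s2: 5/2.
No coefficient is strictly negative; the tableau after this pivot is optimal.

none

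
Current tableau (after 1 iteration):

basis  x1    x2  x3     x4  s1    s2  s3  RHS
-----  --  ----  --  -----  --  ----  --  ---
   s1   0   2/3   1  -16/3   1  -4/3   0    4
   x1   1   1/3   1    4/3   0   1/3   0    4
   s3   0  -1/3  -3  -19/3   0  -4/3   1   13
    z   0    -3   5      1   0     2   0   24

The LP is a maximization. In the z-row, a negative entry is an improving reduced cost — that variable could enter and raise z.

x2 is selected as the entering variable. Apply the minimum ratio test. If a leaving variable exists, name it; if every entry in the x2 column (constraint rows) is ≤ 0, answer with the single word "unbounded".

s1

Ratios: row 1 (s1): 4/(2/3) = 6; row 2 (x1): 4/(1/3) = 12; row 3 (s3): entry -1/3 ≤ 0, skip.
Minimum ratio is in the s1 row, so s1 leaves.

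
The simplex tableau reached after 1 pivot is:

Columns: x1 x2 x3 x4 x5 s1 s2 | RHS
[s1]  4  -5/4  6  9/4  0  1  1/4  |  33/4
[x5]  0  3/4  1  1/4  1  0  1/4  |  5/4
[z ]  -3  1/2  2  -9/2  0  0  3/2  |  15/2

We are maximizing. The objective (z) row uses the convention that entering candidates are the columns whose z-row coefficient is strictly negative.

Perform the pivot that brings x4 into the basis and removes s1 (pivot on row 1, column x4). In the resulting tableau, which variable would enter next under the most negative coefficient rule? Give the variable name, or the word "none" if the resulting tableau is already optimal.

Pivot element 9/4. New z-row = old z-row − (-9/2)·(row 1/(9/4)).
Updated z-row coefficients: x1: 5, x2: -2, x3: 14, x4: 0, x5: 0, s1: 2, s2: 2.
The most negative is -2 in column x2, so x2 would enter next.

x2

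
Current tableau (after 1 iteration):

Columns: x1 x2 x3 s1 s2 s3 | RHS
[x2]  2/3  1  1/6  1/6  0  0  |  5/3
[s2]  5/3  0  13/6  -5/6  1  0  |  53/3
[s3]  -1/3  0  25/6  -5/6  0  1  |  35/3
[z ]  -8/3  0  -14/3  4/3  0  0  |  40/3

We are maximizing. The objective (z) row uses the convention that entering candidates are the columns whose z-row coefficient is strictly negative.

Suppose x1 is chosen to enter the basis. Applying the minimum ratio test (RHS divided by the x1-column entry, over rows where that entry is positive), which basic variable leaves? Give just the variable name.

Ratios: row 1 (x2): (5/3)/(2/3) = 5/2; row 2 (s2): (53/3)/(5/3) = 53/5; row 3 (s3): entry -1/3 ≤ 0, skip.
Minimum ratio 5/2 is in the x2 row, so x2 leaves.

x2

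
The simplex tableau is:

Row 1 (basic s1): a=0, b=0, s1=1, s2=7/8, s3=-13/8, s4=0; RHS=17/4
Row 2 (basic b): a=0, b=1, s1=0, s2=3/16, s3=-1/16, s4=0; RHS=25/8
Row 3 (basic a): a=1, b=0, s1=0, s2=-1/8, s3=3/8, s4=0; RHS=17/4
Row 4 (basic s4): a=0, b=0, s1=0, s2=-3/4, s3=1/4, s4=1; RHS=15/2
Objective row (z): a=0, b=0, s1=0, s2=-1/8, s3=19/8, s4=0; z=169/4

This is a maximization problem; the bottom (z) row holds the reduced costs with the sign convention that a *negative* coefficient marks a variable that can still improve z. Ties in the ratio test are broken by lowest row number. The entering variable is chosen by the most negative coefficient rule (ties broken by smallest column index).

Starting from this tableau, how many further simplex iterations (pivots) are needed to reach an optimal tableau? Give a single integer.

1

pivot: s2 in, s1 out → z = 300/7
No improving column remains; optimal.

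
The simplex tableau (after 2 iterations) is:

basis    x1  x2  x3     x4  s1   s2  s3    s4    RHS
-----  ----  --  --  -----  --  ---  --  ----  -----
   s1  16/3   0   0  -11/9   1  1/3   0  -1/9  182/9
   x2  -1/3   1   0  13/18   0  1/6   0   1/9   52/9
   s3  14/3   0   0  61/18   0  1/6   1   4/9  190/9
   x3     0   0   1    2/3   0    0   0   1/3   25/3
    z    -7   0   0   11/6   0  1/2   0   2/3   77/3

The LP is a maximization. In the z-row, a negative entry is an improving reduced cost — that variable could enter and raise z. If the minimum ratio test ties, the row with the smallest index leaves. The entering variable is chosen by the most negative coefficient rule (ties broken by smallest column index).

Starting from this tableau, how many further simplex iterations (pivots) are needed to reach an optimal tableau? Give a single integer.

1

pivot: x1 in, s1 out → z = 1253/24
No improving column remains; optimal.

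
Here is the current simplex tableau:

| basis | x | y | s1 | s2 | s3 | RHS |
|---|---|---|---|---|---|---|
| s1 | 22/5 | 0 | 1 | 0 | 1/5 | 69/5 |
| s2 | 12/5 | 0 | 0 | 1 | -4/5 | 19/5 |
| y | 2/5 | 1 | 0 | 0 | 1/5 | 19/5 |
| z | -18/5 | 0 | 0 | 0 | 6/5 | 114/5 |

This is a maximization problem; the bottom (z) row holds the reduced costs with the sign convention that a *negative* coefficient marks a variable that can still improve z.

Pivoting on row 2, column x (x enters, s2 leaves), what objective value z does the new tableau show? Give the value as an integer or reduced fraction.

Minimum ratio for x: (19/5)/(12/5) = 19/12.
z changes by −(z-row coeff of x)·ratio = −(-18/5)·(19/12) = 57/10.
New z = 114/5 + (57/10) = 57/2.

57/2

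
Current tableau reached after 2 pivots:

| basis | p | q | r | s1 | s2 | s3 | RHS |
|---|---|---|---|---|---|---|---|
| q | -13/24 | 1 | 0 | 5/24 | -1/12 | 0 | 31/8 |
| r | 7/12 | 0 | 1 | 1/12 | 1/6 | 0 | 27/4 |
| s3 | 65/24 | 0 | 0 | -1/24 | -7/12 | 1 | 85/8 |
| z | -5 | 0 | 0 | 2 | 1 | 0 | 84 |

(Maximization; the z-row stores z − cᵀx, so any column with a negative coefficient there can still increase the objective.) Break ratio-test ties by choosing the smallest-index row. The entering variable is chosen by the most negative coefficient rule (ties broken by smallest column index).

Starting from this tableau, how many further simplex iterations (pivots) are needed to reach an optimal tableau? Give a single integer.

2

pivot: p in, s3 out → z = 1347/13
pivot: s2 in, r out → z = 1991/19
No improving column remains; optimal.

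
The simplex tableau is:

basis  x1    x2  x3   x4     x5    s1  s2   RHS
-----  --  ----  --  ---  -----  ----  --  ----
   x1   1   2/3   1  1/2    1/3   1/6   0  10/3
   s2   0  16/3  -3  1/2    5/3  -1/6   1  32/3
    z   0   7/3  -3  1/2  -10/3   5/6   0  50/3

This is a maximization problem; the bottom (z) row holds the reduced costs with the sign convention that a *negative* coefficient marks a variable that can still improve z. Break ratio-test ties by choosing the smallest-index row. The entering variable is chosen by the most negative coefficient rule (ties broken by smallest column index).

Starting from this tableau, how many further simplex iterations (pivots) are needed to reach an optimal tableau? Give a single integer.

2

pivot: x5 in, s2 out → z = 38
pivot: x3 in, x1 out → z = 179/4
No improving column remains; optimal.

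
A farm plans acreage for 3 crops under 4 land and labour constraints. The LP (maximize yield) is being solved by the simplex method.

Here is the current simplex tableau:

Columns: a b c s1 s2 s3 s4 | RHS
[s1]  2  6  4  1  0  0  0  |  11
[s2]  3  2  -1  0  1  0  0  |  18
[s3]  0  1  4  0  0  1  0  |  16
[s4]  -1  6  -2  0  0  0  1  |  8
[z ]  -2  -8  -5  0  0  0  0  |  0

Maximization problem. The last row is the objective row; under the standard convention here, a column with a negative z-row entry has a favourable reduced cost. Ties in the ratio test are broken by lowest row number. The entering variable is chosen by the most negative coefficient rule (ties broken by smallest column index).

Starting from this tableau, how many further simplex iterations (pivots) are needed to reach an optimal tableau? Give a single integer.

pivot: b in, s4 out → z = 32/3
pivot: c in, s1 out → z = 29/2
No improving column remains; optimal.

2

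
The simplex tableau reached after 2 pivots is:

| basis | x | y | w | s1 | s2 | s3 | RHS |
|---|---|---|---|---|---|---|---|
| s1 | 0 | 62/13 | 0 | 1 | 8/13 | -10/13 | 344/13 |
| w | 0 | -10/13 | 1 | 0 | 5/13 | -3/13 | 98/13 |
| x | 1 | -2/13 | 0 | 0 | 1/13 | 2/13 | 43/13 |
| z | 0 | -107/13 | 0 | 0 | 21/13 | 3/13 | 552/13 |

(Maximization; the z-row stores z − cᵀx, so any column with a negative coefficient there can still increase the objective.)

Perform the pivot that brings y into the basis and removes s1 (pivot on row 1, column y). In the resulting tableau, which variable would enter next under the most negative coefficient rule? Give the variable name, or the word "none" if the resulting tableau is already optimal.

Pivot element 62/13. New z-row = old z-row − (-107/13)·(row 1/(62/13)).
Updated z-row coefficients: x: 0, y: 0, w: 0, s1: 107/62, s2: 83/31, s3: -34/31.
The most negative is -34/31 in column s3, so s3 would enter next.

s3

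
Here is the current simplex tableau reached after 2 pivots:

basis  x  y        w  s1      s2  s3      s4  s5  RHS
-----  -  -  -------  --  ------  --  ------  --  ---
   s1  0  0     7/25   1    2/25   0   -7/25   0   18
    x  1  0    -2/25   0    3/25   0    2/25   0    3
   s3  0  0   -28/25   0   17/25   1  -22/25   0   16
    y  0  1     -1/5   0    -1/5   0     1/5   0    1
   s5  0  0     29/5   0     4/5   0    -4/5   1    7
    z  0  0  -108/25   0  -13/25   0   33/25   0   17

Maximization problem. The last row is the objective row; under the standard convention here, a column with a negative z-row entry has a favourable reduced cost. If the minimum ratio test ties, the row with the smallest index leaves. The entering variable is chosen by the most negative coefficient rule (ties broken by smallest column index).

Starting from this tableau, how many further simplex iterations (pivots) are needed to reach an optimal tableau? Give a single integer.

1

pivot: w in, s5 out → z = 3221/145
No improving column remains; optimal.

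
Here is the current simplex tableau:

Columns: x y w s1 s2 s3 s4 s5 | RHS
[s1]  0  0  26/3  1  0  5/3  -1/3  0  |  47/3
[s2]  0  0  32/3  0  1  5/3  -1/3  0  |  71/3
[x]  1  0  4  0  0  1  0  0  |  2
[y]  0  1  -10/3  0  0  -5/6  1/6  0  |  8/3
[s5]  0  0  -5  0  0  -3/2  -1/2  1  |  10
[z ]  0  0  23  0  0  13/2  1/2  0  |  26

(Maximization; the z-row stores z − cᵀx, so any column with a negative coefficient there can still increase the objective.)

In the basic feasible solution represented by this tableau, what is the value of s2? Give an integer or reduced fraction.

71/3

s2 is basic (row 2); its value is the RHS of that row: 71/3.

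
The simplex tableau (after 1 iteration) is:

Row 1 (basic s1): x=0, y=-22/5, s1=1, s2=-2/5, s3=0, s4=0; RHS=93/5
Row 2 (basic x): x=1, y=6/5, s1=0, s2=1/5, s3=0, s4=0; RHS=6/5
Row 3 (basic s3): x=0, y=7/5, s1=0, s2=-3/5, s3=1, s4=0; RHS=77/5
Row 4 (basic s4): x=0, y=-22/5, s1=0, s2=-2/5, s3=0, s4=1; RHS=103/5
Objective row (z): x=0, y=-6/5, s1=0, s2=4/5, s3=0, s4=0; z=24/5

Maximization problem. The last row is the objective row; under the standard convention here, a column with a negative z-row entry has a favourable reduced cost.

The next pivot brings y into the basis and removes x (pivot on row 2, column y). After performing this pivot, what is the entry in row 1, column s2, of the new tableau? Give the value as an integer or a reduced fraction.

1/3

Pivot element is row 2, column y: 6/5.
Normalize row 2: new (row 2, s2) = (1/5)/(6/5) = 1/6.
row 1 ← row 1 − (-22/5)·(new row 2): -2/5 − (-22/5)·(1/6) = 1/3.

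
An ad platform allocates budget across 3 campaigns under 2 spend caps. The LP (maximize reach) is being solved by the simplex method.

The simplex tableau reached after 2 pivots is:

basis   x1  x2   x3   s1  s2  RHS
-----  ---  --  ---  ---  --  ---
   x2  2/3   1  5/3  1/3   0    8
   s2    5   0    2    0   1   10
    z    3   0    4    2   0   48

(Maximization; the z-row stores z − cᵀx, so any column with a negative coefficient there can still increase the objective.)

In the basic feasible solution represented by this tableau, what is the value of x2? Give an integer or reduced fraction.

x2 is basic (row 1); its value is the RHS of that row: 8.

8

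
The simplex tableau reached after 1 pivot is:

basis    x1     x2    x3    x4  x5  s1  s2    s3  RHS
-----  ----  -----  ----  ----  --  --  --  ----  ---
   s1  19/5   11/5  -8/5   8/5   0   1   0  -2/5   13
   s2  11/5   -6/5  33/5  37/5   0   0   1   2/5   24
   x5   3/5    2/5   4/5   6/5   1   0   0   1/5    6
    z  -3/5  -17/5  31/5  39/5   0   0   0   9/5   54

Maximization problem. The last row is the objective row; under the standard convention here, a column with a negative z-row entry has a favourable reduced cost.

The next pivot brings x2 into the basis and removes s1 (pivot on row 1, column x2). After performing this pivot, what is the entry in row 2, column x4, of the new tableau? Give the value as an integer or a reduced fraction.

91/11

Pivot element is row 1, column x2: 11/5.
Normalize row 1: new (row 1, x4) = (8/5)/(11/5) = 8/11.
row 2 ← row 2 − (-6/5)·(new row 1): 37/5 − (-6/5)·(8/11) = 91/11.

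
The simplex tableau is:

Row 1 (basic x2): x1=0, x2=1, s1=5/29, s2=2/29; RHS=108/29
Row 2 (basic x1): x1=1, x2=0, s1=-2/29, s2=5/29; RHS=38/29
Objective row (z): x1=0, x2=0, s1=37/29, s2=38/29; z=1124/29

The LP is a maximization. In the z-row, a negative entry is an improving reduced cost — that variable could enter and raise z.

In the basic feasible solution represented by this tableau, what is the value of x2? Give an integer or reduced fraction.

x2 is basic (row 1); its value is the RHS of that row: 108/29.

108/29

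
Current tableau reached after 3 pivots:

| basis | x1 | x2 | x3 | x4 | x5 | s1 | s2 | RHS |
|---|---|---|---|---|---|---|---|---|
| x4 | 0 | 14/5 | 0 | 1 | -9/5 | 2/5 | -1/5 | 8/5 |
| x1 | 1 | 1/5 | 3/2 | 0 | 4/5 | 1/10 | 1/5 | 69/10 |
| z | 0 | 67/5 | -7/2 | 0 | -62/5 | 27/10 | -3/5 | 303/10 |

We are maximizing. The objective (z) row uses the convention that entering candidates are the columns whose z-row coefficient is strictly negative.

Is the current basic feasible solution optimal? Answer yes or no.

no

Column x3 has objective-row coefficient -7/2, which is negative; an improving pivot exists, so not yet optimal.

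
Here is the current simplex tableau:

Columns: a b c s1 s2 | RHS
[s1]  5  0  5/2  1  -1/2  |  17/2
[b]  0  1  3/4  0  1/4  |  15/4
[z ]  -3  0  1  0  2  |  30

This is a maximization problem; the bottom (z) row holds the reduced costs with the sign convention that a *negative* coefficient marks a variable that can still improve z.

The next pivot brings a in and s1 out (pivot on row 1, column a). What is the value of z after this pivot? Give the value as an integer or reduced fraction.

351/10

Minimum ratio for a: (17/2)/5 = 17/10.
z changes by −(z-row coeff of a)·ratio = −(-3)·(17/10) = 51/10.
New z = 30 + (51/10) = 351/10.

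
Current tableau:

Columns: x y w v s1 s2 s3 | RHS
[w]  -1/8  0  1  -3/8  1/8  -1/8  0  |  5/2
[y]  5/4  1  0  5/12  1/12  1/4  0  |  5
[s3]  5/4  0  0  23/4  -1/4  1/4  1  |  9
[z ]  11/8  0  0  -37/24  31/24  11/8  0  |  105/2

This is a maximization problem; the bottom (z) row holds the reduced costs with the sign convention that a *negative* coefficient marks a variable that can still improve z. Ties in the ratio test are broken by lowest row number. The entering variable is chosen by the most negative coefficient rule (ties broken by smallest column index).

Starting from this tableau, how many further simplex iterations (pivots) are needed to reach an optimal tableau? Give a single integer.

pivot: v in, s3 out → z = 1263/23
No improving column remains; optimal.

1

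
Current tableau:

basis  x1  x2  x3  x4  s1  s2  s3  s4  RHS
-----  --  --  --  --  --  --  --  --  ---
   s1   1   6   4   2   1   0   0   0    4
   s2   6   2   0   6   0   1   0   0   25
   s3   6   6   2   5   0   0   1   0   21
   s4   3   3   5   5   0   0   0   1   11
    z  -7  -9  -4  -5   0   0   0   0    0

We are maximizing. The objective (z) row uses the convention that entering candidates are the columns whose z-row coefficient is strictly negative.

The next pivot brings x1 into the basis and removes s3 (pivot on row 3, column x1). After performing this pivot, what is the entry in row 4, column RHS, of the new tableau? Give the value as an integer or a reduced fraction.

Pivot element is row 3, column x1: 6.
Normalize row 3: new (row 3, RHS) = 21/6 = 7/2.
row 4 ← row 4 − 3·(new row 3): 11 − 3·(7/2) = 1/2.

1/2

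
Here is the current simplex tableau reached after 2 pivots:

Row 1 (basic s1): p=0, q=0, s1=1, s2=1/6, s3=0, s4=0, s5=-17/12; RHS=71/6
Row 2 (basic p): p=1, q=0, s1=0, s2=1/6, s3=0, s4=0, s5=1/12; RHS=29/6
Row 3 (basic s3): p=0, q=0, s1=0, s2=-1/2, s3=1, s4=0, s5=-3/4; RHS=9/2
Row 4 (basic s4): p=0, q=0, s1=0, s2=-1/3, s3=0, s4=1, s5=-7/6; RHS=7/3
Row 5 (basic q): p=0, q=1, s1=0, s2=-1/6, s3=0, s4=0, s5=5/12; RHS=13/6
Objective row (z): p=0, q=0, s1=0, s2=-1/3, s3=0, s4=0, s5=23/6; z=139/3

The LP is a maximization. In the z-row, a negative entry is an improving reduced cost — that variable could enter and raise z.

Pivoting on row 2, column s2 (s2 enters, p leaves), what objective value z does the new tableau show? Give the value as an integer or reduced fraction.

Minimum ratio for s2: (29/6)/(1/6) = 29.
z changes by −(z-row coeff of s2)·ratio = −(-1/3)·29 = 29/3.
New z = 139/3 + (29/3) = 56.

56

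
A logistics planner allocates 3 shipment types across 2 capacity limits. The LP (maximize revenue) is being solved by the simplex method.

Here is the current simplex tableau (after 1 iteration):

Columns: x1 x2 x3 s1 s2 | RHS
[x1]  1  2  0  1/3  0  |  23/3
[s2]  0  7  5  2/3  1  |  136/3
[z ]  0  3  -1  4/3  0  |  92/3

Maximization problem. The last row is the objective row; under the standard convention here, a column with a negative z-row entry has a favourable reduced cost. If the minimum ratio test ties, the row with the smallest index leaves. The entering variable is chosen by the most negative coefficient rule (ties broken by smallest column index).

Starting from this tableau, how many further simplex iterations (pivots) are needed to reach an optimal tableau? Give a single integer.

1

pivot: x3 in, s2 out → z = 596/15
No improving column remains; optimal.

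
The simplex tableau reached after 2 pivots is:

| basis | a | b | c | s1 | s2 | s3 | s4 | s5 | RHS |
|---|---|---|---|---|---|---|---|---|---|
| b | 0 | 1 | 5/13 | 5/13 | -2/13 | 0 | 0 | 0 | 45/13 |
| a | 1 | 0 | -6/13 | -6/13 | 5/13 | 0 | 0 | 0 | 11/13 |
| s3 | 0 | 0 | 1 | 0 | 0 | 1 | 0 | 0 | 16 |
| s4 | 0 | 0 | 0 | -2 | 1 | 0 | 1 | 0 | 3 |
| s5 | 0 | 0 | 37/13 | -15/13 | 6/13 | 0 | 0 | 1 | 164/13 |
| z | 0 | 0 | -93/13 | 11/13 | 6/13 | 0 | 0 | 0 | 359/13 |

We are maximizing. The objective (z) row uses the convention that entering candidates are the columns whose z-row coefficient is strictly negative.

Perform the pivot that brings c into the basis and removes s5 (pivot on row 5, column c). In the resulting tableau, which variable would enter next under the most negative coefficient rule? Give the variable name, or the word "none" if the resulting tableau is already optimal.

Pivot element 37/13. New z-row = old z-row − (-93/13)·(row 5/(37/13)).
Updated z-row coefficients: a: 0, b: 0, c: 0, s1: -76/37, s2: 60/37, s3: 0, s4: 0, s5: 93/37.
The most negative is -76/37 in column s1, so s1 would enter next.

s1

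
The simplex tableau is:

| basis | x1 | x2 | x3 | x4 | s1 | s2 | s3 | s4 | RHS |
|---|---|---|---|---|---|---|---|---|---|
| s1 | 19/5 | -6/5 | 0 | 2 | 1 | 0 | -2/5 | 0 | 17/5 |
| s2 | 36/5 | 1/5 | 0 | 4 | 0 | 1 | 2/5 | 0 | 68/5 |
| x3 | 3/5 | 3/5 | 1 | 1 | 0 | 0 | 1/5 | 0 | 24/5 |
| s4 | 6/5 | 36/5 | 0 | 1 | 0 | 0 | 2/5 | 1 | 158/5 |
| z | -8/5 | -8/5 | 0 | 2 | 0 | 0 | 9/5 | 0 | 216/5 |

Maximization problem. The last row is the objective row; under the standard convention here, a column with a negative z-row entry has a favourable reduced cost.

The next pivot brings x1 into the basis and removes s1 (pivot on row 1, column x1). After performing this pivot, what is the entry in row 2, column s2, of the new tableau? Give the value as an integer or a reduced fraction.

Pivot element is row 1, column x1: 19/5.
Normalize row 1: new (row 1, s2) = 0/(19/5) = 0.
row 2 ← row 2 − (36/5)·(new row 1): 1 − (36/5)·0 = 1.

1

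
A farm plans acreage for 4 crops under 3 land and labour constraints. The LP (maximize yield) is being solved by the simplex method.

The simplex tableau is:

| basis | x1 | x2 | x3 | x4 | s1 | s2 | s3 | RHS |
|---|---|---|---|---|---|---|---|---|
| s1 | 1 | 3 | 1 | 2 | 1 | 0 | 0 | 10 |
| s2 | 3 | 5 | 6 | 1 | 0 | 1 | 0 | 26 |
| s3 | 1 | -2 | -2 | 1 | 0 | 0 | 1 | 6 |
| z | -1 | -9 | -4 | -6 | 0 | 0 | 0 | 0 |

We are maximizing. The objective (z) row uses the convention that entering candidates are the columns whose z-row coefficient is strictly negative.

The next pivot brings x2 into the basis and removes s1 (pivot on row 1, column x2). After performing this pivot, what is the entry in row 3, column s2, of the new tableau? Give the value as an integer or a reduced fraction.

0

Pivot element is row 1, column x2: 3.
Normalize row 1: new (row 1, s2) = 0/3 = 0.
row 3 ← row 3 − (-2)·(new row 1): 0 − (-2)·0 = 0.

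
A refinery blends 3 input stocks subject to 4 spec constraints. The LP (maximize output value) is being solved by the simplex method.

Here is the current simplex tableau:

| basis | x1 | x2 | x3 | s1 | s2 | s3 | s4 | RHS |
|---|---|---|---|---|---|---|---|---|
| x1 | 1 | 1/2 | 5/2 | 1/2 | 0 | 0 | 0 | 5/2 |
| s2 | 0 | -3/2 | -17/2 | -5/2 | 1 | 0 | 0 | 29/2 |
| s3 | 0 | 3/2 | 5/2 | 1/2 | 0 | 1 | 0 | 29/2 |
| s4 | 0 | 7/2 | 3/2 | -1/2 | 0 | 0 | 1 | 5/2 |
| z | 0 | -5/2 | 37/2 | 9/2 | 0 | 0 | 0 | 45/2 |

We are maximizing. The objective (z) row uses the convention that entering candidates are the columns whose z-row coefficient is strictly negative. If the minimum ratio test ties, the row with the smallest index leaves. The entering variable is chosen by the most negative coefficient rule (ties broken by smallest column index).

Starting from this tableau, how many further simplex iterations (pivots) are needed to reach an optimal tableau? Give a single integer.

pivot: x2 in, s4 out → z = 170/7
No improving column remains; optimal.

1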